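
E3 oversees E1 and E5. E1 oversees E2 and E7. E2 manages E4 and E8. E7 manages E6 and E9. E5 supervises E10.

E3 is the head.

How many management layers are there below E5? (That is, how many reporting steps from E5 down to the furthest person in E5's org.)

The longest chain under E5 runs E5 → E10, which is 1 level below E5.

1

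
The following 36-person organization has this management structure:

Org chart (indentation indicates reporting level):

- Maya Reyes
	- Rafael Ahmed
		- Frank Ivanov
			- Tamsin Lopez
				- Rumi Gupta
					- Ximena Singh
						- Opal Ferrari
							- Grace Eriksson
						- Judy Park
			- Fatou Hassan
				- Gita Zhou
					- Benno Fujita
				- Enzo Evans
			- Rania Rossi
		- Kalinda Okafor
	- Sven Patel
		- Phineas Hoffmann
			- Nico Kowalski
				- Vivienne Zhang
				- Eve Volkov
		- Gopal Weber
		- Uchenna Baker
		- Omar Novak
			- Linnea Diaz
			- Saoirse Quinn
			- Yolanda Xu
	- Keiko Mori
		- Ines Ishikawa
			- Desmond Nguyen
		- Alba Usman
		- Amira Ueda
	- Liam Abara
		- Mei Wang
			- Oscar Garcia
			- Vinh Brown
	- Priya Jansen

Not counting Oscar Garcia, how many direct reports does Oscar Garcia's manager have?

1

Oscar Garcia reports to Mei Wang. Mei Wang's other direct reports are Vinh Brown — 1 peer.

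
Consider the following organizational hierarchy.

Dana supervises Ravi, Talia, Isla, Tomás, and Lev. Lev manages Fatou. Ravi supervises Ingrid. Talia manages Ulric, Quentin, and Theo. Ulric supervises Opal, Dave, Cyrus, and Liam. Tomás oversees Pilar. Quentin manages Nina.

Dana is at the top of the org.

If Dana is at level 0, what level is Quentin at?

Chain from Quentin up to Dana: Quentin → Talia → Dana. That is 2 steps up, so Quentin is 2 levels below Dana.

2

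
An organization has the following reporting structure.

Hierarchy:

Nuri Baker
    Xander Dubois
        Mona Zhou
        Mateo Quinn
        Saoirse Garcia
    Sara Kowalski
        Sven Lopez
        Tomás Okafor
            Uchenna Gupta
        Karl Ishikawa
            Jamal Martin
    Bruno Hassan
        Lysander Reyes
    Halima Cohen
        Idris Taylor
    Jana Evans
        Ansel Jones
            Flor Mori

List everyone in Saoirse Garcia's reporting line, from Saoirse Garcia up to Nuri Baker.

Saoirse Garcia -> Xander Dubois -> Nuri Baker

Saoirse Garcia reports to Xander Dubois. Xander Dubois reports to Nuri Baker. Nuri Baker is at the top.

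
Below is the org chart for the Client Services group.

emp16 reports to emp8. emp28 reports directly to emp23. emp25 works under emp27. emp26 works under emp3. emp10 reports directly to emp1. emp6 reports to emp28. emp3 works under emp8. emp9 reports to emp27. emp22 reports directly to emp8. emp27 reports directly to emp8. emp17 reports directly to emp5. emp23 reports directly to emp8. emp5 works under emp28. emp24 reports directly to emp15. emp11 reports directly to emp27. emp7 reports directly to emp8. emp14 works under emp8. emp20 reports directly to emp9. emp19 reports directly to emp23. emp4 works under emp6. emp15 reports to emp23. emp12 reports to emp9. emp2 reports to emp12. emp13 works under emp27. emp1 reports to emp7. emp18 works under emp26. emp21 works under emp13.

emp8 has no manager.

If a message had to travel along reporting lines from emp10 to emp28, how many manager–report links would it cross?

5

emp10 is 3 levels below emp8, and emp28 is 2 levels below emp8 (their lowest common manager). The shortest path runs up from emp10 to emp8 and back down to emp28: 3 + 2 = 5 links.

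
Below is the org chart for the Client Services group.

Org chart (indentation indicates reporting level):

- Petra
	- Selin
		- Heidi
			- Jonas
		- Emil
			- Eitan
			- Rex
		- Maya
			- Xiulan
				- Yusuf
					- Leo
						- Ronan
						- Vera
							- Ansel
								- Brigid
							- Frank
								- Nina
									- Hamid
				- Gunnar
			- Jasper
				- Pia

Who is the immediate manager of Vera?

Vera reports directly to Leo.

Leo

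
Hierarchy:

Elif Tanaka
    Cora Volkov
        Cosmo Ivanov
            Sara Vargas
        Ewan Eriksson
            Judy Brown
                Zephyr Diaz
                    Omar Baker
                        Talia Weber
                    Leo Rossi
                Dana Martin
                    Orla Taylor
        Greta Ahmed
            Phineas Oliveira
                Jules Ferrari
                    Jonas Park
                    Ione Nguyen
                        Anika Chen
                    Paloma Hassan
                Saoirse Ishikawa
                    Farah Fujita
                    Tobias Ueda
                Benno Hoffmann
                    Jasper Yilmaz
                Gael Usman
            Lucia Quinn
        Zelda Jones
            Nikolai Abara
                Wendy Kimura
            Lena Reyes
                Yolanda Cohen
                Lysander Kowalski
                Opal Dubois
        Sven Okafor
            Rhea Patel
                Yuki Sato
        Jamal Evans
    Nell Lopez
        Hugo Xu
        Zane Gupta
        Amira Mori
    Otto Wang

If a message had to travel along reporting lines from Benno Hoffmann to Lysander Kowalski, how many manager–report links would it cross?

6

Benno Hoffmann is 3 levels below Cora Volkov, and Lysander Kowalski is 3 levels below Cora Volkov (their lowest common manager). The shortest path runs up from Benno Hoffmann to Cora Volkov and back down to Lysander Kowalski: 3 + 3 = 6 links.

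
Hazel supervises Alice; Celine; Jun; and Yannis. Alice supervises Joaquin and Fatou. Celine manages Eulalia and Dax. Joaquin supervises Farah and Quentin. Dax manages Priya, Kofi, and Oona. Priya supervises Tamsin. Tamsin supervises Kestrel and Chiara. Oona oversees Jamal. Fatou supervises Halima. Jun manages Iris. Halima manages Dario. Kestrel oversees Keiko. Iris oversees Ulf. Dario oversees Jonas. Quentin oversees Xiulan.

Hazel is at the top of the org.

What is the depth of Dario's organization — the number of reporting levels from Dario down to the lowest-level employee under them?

The longest chain under Dario runs Dario → Jonas, which is 1 level below Dario.

1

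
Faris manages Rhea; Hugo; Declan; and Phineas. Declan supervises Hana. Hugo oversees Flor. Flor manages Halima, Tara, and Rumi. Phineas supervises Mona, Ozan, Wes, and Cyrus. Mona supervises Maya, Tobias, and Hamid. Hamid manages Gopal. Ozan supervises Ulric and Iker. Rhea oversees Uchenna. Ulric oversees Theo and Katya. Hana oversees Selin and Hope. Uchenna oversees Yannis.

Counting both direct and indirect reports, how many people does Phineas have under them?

12

Phineas directly manages Mona, Ozan, Wes, Cyrus. Under Mona: Tobias, Maya, Hamid, Gopal (4). Under Ozan: Iker, Ulric, Katya, Theo (4). Wes has no reports. Cyrus has no reports. So Phineas's organization is 4 direct reports plus everyone under them: 5 + 5 + 1 + 1 = 12.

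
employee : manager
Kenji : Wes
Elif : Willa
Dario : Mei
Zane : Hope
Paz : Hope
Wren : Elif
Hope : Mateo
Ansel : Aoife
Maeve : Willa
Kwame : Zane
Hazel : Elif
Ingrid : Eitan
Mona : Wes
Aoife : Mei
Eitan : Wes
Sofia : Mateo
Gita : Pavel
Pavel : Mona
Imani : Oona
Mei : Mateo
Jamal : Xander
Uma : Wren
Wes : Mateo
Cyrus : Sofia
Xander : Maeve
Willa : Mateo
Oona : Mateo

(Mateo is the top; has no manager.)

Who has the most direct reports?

Direct-report counts: Mateo has 6; Oona has 1; Hope has 2; Zane has 1; Wes has 3; Mona has 1; Pavel has 1; Eitan has 1; Sofia has 1; Willa has 2; Elif has 2; Wren has 1; Maeve has 1; Xander has 1; Mei has 2; Aoife has 1. The largest is 6, held by Mateo.

Mateo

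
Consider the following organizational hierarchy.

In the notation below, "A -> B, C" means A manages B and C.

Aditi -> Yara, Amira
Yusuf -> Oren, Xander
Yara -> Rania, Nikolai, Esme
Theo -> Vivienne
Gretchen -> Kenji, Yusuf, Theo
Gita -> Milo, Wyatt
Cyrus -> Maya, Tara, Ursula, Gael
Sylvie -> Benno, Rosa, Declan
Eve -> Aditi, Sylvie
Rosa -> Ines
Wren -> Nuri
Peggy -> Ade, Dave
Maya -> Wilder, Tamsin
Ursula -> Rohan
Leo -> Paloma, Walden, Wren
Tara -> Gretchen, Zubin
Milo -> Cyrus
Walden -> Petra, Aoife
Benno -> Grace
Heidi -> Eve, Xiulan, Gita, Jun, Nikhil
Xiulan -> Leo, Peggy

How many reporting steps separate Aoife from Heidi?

Chain from Aoife up to Heidi: Aoife → Walden → Leo → Xiulan → Heidi. That is 4 steps up, so Aoife is 4 levels below Heidi.

4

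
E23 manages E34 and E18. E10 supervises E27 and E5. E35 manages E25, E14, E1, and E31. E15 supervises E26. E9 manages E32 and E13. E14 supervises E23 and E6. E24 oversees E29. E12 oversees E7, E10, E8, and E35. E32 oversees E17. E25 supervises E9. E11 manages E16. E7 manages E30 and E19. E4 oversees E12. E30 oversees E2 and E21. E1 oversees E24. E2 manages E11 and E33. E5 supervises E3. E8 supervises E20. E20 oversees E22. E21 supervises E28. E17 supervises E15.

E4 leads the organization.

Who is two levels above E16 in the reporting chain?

E2

E16 reports to E11, and E11 reports to E2. So E16's skip-level manager is E2.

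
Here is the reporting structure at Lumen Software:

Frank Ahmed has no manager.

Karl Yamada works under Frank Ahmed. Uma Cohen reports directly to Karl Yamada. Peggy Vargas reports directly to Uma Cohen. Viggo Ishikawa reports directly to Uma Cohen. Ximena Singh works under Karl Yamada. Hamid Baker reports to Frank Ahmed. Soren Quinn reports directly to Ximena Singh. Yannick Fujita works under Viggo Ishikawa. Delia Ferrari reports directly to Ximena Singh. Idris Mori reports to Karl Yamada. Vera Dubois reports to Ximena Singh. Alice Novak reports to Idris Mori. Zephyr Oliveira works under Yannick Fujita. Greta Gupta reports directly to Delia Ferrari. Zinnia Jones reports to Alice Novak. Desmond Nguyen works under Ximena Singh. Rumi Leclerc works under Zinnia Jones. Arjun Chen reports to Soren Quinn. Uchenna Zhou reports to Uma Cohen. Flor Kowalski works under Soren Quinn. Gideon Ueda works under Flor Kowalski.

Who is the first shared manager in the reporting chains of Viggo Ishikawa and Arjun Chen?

Viggo Ishikawa's chain of managers is Uma Cohen, Karl Yamada, Frank Ahmed. Arjun Chen's chain of managers is Soren Quinn, Ximena Singh, Karl Yamada, Frank Ahmed. The first manager that appears in both chains is Karl Yamada.

Karl Yamada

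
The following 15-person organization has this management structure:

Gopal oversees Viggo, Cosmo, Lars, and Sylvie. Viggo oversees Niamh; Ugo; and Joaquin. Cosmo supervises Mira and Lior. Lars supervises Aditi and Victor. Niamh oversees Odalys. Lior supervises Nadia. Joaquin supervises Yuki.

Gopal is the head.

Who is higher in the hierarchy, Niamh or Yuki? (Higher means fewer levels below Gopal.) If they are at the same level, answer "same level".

Niamh is 2 levels below Gopal; Yuki is 3. Niamh is higher.

Niamh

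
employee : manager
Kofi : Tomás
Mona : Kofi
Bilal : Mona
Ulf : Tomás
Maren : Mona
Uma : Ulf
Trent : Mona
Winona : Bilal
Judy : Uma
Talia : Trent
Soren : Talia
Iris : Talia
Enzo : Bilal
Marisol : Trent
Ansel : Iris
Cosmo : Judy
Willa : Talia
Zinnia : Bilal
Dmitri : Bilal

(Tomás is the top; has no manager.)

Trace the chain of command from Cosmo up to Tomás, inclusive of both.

Cosmo -> Judy -> Uma -> Ulf -> Tomás

Cosmo reports to Judy. Judy reports to Uma. Uma reports to Ulf. Ulf reports to Tomás. Tomás is at the top.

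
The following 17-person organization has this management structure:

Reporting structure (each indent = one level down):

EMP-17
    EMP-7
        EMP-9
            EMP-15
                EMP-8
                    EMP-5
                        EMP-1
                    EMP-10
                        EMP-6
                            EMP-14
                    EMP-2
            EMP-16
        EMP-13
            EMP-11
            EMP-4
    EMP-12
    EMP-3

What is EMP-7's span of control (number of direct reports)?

EMP-7 directly manages EMP-9, EMP-13. That is 2 direct reports.

2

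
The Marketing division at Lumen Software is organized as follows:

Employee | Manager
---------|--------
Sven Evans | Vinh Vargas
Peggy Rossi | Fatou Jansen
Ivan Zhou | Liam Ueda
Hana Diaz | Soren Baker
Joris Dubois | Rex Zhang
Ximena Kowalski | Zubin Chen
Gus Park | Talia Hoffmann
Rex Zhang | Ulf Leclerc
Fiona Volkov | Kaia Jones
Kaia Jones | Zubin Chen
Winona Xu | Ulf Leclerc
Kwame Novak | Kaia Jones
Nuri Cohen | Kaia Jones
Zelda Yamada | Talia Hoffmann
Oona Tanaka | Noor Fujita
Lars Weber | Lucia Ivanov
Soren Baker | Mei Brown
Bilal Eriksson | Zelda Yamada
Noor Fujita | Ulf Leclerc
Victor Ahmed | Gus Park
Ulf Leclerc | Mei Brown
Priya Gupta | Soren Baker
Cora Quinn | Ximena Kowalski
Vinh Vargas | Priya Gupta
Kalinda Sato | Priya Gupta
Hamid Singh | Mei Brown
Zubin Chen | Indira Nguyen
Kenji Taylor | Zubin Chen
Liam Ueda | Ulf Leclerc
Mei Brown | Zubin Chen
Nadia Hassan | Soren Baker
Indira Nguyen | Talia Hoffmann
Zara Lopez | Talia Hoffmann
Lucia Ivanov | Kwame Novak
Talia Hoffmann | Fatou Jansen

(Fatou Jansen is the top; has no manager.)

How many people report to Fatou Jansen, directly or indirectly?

35

Fatou Jansen directly manages Talia Hoffmann, Peggy Rossi. Under Talia Hoffmann: Zara Lopez, Gus Park, Victor Ahmed, Zelda Yamada, Bilal Eriksson, Indira Nguyen, Zubin Chen, Ximena Kowalski, Cora Quinn, Kenji Taylor, Kaia Jones, Fiona Volkov, Kwame Novak, Lucia Ivanov, Lars Weber, Nuri Cohen, Mei Brown, Hamid Singh, Soren Baker, Priya Gupta, Kalinda Sato, Vinh Vargas, Sven Evans, Hana Diaz, Nadia Hassan, Ulf Leclerc, Liam Ueda, Ivan Zhou, Noor Fujita, Oona Tanaka, Winona Xu, Rex Zhang, Joris Dubois (33). Peggy Rossi has no reports. So Fatou Jansen's organization is 2 direct reports plus everyone under them: 34 + 1 = 35.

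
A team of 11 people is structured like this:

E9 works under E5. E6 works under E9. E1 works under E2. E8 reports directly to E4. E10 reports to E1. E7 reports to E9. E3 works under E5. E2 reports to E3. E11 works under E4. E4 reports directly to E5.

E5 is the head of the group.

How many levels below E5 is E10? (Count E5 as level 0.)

Chain from E10 up to E5: E10 → E1 → E2 → E3 → E5. That is 4 steps up, so E10 is 4 levels below E5.

4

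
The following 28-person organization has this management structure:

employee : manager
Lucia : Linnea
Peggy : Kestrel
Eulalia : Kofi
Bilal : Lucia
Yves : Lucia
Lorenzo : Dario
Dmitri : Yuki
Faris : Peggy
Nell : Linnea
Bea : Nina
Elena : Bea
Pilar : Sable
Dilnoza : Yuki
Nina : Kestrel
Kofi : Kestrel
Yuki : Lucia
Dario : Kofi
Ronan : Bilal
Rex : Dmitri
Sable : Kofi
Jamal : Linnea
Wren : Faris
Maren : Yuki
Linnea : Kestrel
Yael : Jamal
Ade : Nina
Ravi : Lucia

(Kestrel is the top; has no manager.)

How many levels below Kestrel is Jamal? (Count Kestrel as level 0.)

2

Chain from Jamal up to Kestrel: Jamal → Linnea → Kestrel. That is 2 steps up, so Jamal is 2 levels below Kestrel.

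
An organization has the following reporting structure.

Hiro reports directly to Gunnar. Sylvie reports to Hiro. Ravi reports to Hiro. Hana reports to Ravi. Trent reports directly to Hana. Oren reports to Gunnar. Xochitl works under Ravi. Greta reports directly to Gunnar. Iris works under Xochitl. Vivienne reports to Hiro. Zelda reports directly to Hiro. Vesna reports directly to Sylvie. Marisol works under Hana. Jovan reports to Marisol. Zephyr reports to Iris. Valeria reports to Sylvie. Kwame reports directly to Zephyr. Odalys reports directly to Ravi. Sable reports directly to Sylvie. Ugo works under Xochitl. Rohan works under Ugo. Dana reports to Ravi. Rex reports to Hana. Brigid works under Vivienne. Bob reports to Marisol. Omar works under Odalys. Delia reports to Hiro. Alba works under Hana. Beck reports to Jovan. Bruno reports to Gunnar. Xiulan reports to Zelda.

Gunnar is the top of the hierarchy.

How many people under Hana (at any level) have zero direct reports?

5

The people in Hana's organization with no one reporting to them are Alba, Rex, Bob, Beck, Trent. That is 5.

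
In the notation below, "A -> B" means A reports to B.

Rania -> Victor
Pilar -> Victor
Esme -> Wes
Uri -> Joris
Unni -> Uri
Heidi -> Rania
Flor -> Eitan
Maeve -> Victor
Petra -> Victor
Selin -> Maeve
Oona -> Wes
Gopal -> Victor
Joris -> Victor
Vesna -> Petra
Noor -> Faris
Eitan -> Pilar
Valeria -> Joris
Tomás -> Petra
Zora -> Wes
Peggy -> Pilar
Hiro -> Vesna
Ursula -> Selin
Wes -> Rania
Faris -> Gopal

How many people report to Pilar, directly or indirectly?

3

Pilar directly manages Eitan, Peggy. Under Eitan: Flor (1). Peggy has no reports. So Pilar's organization is 2 direct reports plus everyone under them: 2 + 1 = 3.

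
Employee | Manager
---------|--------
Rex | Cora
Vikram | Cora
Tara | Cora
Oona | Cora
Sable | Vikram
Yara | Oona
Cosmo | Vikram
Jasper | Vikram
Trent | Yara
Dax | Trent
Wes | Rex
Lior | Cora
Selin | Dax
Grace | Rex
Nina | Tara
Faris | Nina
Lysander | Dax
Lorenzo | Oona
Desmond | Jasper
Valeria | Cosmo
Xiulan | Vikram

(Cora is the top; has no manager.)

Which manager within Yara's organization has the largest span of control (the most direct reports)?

Direct-report counts within Yara's organization: Yara has 1; Trent has 1; Dax has 2. The largest is 2, held by Dax.

Dax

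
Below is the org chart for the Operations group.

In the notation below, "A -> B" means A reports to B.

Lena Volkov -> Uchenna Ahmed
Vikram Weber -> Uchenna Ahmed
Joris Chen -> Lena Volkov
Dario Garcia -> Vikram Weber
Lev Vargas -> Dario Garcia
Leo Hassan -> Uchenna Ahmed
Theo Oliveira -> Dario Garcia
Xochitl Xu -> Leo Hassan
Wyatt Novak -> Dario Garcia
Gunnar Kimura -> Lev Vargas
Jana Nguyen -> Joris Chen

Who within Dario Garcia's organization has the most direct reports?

Direct-report counts within Dario Garcia's organization: Dario Garcia has 3; Lev Vargas has 1. The largest is 3, held by Dario Garcia.

Dario Garcia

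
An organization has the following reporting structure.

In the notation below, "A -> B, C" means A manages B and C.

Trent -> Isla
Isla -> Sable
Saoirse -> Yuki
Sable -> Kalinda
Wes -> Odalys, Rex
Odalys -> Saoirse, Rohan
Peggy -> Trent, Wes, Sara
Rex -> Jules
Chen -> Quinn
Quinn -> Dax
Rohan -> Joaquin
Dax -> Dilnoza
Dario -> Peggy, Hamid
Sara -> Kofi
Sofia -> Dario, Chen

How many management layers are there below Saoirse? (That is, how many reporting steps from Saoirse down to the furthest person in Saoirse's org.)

1

The longest chain under Saoirse runs Saoirse → Yuki, which is 1 level below Saoirse.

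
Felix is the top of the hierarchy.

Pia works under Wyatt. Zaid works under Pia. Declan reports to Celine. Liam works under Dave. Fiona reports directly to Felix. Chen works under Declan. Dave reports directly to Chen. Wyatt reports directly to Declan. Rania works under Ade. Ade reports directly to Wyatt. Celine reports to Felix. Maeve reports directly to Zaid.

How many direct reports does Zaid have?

1

Zaid directly manages Maeve. That is 1 direct report.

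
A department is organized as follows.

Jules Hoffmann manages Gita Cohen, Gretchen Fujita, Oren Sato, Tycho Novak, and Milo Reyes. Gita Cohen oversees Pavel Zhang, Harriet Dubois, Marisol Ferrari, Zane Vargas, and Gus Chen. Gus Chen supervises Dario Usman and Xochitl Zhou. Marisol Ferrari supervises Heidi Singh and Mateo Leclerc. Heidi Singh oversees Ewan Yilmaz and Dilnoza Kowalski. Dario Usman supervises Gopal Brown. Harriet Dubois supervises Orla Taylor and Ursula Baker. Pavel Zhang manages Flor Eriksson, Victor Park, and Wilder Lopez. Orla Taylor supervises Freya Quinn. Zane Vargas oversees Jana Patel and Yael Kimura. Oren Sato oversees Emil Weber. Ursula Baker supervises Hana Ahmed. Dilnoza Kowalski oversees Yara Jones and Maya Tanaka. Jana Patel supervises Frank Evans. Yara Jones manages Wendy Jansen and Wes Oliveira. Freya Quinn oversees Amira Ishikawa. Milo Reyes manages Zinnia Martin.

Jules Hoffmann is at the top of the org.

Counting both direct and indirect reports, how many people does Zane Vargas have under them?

3

Zane Vargas directly manages Jana Patel, Yael Kimura. Under Jana Patel: Frank Evans (1). Yael Kimura has no reports. So Zane Vargas's organization is 2 direct reports plus everyone under them: 2 + 1 = 3.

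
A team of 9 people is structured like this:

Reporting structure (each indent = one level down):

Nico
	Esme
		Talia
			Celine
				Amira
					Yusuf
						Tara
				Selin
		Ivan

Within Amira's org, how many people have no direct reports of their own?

The only person in Amira's organization with no one reporting to them is Tara. That is 1.

1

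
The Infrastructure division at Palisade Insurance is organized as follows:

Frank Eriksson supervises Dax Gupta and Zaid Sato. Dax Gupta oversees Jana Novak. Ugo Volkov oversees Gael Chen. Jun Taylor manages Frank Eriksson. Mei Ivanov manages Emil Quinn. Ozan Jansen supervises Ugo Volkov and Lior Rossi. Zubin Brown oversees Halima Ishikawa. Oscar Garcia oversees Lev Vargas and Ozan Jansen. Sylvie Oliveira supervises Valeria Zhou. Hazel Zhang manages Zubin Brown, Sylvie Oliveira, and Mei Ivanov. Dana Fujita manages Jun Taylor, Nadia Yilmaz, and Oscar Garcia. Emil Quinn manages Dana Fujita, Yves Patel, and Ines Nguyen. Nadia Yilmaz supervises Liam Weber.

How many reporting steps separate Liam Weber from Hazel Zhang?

Chain from Liam Weber up to Hazel Zhang: Liam Weber → Nadia Yilmaz → Dana Fujita → Emil Quinn → Mei Ivanov → Hazel Zhang. That is 5 steps up, so Liam Weber is 5 levels below Hazel Zhang.

5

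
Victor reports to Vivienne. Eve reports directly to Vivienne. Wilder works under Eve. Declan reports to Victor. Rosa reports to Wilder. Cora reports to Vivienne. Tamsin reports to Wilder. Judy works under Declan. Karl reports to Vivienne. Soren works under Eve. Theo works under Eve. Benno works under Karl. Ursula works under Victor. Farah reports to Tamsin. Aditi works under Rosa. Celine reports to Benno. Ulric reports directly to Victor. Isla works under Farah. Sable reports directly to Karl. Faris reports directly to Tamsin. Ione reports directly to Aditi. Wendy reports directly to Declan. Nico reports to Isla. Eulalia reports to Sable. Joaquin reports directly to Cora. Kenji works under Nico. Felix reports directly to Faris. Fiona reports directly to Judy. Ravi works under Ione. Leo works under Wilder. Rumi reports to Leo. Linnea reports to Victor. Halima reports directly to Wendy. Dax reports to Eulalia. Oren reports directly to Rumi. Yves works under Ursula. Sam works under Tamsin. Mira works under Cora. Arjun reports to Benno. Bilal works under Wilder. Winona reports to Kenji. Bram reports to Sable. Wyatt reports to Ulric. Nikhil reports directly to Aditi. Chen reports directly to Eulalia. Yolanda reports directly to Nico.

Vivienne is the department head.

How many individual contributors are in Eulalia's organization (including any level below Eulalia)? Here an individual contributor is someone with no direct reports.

2

The people in Eulalia's organization with no one reporting to them are Chen, Dax. That is 2.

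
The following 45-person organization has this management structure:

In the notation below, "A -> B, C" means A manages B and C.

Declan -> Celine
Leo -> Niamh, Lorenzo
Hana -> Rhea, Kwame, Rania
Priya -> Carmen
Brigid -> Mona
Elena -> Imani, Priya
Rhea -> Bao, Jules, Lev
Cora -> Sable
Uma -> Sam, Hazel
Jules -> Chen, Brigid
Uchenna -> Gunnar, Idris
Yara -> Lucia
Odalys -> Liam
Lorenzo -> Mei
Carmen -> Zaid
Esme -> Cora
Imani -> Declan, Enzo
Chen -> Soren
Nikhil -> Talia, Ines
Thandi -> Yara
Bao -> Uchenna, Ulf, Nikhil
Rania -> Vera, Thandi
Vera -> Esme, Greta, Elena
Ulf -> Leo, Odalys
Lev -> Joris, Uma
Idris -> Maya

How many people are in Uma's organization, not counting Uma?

2

Uma directly manages Sam, Hazel. Sam has no reports. Hazel has no reports. So Uma's organization is 2 direct reports plus everyone under them: 1 + 1 = 2.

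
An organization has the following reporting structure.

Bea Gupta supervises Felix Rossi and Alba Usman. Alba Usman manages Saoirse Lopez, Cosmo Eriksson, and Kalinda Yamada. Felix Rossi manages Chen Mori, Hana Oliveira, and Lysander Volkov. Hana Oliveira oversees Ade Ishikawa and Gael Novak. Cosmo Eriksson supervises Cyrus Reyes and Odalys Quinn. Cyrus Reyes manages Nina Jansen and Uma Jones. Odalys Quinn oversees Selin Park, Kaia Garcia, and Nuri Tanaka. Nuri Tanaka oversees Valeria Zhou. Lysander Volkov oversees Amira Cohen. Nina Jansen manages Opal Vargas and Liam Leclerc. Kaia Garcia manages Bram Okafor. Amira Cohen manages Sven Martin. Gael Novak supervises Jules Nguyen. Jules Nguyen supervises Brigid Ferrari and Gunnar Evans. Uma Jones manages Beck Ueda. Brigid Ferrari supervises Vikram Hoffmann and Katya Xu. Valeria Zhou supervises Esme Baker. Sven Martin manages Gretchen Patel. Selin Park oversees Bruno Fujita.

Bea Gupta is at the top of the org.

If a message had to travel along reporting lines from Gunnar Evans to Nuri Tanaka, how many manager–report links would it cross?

9

Gunnar Evans is 5 levels below Bea Gupta, and Nuri Tanaka is 4 levels below Bea Gupta (their lowest common manager). The shortest path runs up from Gunnar Evans to Bea Gupta and back down to Nuri Tanaka: 5 + 4 = 9 links.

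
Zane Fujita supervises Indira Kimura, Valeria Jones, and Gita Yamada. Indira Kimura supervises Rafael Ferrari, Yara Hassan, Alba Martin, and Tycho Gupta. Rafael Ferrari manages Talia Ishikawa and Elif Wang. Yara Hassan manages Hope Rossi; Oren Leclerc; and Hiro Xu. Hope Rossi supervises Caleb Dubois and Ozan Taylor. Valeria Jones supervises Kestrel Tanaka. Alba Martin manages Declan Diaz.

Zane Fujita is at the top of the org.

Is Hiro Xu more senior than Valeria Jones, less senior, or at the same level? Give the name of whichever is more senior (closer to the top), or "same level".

Valeria Jones

Hiro Xu is 3 levels below Zane Fujita; Valeria Jones is 1. Valeria Jones is higher.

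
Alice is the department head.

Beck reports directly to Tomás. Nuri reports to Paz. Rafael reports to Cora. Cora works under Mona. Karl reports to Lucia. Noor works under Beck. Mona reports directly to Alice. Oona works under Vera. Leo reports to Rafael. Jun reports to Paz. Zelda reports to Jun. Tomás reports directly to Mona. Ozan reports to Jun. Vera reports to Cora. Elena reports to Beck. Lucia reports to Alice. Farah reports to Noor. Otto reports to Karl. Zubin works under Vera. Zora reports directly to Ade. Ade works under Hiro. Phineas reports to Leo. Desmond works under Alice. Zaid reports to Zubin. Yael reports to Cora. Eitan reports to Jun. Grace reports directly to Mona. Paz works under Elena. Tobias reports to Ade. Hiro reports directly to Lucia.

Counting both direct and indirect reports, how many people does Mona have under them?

Mona directly manages Tomás, Cora, Grace. Under Tomás: Beck, Noor, Farah, Elena, Paz, Nuri, Jun, Ozan, Eitan, Zelda (10). Under Cora: Yael, Rafael, Leo, Phineas, Vera, Oona, Zubin, Zaid (8). Grace has no reports. So Mona's organization is 3 direct reports plus everyone under them: 11 + 9 + 1 = 21.

21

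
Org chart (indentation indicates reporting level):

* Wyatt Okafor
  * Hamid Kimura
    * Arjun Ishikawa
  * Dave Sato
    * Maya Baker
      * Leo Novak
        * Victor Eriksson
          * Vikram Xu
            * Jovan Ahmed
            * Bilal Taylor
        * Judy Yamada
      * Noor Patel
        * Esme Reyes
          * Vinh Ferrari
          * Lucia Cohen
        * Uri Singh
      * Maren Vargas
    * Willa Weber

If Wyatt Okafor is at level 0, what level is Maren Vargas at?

3

Chain from Maren Vargas up to Wyatt Okafor: Maren Vargas → Maya Baker → Dave Sato → Wyatt Okafor. That is 3 steps up, so Maren Vargas is 3 levels below Wyatt Okafor.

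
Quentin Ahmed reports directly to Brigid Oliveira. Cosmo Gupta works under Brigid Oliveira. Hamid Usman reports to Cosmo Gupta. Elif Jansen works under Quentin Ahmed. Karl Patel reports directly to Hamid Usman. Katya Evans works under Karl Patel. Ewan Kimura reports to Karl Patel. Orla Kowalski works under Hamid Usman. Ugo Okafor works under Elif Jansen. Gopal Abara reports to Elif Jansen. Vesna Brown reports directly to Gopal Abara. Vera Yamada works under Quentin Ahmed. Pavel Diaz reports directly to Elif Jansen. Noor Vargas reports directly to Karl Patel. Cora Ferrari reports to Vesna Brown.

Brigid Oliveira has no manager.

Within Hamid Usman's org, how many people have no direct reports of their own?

4

The people in Hamid Usman's organization with no one reporting to them are Orla Kowalski, Noor Vargas, Ewan Kimura, Katya Evans. That is 4.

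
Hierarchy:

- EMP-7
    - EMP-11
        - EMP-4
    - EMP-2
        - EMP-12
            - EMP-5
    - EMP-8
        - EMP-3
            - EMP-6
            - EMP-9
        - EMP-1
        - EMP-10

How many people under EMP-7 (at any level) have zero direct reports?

6

The people in EMP-7's organization with no one reporting to them are EMP-10, EMP-1, EMP-9, EMP-6, EMP-5, EMP-4. That is 6.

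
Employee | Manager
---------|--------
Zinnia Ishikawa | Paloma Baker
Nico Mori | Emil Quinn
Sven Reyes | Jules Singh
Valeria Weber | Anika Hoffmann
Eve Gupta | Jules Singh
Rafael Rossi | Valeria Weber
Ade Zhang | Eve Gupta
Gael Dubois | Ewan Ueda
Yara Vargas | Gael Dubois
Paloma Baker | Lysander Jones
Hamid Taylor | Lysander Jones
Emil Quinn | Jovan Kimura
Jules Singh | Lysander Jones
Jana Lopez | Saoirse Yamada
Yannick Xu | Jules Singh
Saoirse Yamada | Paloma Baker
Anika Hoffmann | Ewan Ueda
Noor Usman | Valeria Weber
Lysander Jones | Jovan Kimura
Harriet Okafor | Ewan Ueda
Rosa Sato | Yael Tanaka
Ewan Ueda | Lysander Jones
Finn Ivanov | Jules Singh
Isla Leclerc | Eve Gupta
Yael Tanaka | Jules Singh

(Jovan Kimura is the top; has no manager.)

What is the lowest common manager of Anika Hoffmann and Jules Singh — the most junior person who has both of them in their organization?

Lysander Jones

Anika Hoffmann's chain of managers is Ewan Ueda, Lysander Jones, Jovan Kimura. Jules Singh's chain of managers is Lysander Jones, Jovan Kimura. The first manager that appears in both chains is Lysander Jones.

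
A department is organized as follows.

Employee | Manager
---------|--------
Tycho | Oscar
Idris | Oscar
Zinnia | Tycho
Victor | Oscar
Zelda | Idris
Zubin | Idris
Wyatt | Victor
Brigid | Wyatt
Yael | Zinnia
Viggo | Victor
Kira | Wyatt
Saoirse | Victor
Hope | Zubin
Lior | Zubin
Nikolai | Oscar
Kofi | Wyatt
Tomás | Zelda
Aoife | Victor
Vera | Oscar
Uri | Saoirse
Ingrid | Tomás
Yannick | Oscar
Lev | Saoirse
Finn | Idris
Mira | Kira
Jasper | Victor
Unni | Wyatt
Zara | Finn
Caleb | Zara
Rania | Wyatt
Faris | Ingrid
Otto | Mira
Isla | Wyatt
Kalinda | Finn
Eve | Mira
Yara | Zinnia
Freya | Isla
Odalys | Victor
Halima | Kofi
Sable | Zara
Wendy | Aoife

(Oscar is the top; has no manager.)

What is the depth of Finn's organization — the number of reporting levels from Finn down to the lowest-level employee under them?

The longest chain under Finn runs Finn → Zara → Sable, which is 2 levels below Finn.

2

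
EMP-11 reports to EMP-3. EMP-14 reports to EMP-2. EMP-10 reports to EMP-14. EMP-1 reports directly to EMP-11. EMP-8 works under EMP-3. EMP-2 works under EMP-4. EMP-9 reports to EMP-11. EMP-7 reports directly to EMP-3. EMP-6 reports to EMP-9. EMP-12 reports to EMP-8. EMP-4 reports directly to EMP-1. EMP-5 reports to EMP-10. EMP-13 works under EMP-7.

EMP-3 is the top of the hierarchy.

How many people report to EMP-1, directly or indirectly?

EMP-1 directly manages EMP-4. Under EMP-4: EMP-2, EMP-14, EMP-10, EMP-5 (4). That's 5 in total.

5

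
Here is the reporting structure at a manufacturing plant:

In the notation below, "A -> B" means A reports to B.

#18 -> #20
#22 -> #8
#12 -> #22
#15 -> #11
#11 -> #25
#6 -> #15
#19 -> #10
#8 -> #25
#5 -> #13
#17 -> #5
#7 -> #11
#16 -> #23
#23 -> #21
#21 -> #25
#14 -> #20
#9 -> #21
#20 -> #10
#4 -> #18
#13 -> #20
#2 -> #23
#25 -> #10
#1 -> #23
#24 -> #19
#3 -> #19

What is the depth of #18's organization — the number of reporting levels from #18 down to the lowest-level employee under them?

1

The longest chain under #18 runs #18 → #4, which is 1 level below #18.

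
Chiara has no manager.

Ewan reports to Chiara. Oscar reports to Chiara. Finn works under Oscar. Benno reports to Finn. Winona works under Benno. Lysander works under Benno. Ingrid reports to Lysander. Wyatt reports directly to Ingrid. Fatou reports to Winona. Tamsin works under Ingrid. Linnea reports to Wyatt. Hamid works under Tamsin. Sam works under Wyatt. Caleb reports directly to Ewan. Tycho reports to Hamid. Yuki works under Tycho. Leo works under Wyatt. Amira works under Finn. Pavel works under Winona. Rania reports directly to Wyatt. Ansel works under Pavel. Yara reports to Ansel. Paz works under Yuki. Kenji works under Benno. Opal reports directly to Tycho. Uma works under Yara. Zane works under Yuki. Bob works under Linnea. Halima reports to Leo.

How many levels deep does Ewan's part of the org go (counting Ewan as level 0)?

The longest chain under Ewan runs Ewan → Caleb, which is 1 level below Ewan.

1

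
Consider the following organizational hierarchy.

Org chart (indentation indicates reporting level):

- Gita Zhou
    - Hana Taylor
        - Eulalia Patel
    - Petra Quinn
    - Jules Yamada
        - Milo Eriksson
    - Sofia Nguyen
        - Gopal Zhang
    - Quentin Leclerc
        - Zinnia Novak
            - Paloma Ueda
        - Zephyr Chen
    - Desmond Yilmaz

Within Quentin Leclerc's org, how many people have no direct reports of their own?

2

The people in Quentin Leclerc's organization with no one reporting to them are Zephyr Chen, Paloma Ueda. That is 2.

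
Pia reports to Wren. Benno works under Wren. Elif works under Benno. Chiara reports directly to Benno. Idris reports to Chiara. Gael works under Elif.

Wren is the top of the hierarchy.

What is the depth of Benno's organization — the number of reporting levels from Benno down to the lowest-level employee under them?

The longest chain under Benno runs Benno → Chiara → Idris, which is 2 levels below Benno.

2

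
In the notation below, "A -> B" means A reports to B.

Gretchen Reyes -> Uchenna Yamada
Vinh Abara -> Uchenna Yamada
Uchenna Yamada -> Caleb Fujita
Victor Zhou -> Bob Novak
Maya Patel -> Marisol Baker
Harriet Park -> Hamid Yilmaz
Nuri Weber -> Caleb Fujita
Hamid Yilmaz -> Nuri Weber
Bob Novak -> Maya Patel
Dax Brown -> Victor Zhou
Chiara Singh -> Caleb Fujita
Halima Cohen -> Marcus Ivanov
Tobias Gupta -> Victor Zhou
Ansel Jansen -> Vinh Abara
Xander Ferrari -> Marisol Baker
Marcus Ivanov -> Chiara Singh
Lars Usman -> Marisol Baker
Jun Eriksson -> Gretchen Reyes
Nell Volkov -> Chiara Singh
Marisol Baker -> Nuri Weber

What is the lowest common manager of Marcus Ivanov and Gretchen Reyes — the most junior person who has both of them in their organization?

Marcus Ivanov's chain of managers is Chiara Singh, Caleb Fujita. Gretchen Reyes's chain of managers is Uchenna Yamada, Caleb Fujita. The first manager that appears in both chains is Caleb Fujita.

Caleb Fujita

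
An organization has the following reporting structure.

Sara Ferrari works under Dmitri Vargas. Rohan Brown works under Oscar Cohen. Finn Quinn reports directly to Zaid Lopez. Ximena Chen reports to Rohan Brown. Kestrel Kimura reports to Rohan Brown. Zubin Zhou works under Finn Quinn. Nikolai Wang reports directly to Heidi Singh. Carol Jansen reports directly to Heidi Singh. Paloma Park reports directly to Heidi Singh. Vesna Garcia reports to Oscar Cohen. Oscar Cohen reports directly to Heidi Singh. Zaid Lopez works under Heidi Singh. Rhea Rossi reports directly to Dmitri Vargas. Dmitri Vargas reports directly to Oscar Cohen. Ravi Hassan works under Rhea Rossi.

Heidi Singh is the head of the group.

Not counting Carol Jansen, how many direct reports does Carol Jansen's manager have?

4

Carol Jansen reports to Heidi Singh. Heidi Singh's other direct reports are Oscar Cohen, Zaid Lopez, Nikolai Wang, Paloma Park — 4 peers.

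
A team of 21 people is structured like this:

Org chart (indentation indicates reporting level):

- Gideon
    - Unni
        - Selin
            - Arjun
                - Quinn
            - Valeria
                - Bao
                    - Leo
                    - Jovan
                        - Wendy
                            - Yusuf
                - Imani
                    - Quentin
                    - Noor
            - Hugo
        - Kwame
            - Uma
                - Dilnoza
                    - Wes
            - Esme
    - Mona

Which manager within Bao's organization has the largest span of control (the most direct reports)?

Direct-report counts within Bao's organization: Bao has 2; Jovan has 1; Wendy has 1. The largest is 2, held by Bao.

Bao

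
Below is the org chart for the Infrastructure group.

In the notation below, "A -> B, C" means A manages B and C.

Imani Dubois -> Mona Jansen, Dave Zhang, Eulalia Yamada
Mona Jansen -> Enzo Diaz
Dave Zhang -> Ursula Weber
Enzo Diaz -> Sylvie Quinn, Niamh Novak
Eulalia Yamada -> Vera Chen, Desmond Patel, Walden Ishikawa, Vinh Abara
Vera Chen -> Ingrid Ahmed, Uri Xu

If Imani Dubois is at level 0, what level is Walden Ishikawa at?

Chain from Walden Ishikawa up to Imani Dubois: Walden Ishikawa → Eulalia Yamada → Imani Dubois. That is 2 steps up, so Walden Ishikawa is 2 levels below Imani Dubois.

2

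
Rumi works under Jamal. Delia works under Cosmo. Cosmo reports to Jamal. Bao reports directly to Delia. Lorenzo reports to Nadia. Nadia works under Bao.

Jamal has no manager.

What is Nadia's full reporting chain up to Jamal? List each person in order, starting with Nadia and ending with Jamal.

Nadia reports to Bao. Bao reports to Delia. Delia reports to Cosmo. Cosmo reports to Jamal. Jamal is at the top.

Nadia -> Bao -> Delia -> Cosmo -> Jamal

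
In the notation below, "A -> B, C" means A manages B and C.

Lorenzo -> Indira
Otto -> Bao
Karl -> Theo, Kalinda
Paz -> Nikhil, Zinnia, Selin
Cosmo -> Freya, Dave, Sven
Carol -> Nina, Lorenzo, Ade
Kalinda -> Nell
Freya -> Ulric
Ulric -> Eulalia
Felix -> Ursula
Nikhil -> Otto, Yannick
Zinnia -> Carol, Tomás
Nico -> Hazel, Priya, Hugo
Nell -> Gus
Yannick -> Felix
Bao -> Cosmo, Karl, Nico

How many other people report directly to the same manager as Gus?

0

Gus reports to Nell, and Nell has no other direct reports. Gus has 0 peers.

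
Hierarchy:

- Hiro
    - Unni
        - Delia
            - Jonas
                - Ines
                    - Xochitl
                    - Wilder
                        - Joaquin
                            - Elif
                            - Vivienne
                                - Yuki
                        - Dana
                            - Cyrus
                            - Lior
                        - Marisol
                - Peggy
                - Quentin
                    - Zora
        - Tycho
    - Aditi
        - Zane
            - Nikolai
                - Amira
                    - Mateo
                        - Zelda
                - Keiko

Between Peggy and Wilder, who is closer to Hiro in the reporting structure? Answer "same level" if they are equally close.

Peggy is 4 levels below Hiro; Wilder is 5. Peggy is higher.

Peggy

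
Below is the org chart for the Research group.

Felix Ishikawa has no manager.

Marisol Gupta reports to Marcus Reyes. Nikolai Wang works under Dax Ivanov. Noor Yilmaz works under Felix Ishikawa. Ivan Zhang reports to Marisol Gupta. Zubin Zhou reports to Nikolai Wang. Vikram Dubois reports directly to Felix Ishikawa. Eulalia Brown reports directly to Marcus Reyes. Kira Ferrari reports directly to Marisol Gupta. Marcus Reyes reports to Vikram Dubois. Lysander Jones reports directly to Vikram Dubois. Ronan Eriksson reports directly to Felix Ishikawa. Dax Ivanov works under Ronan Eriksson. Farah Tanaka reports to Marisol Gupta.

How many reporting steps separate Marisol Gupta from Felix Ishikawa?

Chain from Marisol Gupta up to Felix Ishikawa: Marisol Gupta → Marcus Reyes → Vikram Dubois → Felix Ishikawa. That is 3 steps up, so Marisol Gupta is 3 levels below Felix Ishikawa.

3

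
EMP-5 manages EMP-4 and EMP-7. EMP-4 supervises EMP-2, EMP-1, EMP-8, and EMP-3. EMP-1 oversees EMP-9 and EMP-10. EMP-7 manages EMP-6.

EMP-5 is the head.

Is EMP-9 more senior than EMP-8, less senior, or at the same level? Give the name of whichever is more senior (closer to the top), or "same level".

EMP-8

EMP-9 is 3 levels below EMP-5; EMP-8 is 2. EMP-8 is higher.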